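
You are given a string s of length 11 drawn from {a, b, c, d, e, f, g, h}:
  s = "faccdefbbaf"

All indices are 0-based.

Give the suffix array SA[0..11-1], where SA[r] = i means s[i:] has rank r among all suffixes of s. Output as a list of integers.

sorted suffixes:
  #0 SA[0]=1  'accdefbbaf'
  #1 SA[1]=9  'af'
  #2 SA[2]=8  'baf'
  #3 SA[3]=7  'bbaf'
  #4 SA[4]=2  'ccdefbbaf'
  #5 SA[5]=3  'cdefbbaf'
  #6 SA[6]=4  'defbbaf'
  #7 SA[7]=5  'efbbaf'
  #8 SA[8]=10  'f'
  #9 SA[9]=0  'faccdefbbaf'
  #10 SA[10]=6  'fbbaf'

[1, 9, 8, 7, 2, 3, 4, 5, 10, 0, 6]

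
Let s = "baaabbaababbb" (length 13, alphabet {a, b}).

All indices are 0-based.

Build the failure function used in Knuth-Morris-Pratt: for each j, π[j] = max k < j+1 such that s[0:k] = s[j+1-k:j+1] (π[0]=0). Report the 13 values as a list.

π[0] = 0
j=1 s[j]='a': π[1]=0 (border '')
j=2 s[j]='a': π[2]=0 (border '')
j=3 s[j]='a': π[3]=0 (border '')
j=4 s[j]='b': π[4]=1 (border 'b')
j=5 s[j]='b': k: 1→0; π[5]=1 (border 'b')
j=6 s[j]='a': π[6]=2 (border 'ba')
j=7 s[j]='a': π[7]=3 (border 'baa')
j=8 s[j]='b': k: 3→0; π[8]=1 (border 'b')
j=9 s[j]='a': π[9]=2 (border 'ba')
j=10 s[j]='b': k: 2→0; π[10]=1 (border 'b')
j=11 s[j]='b': k: 1→0; π[11]=1 (border 'b')
j=12 s[j]='b': k: 1→0; π[12]=1 (border 'b')

[0, 0, 0, 0, 1, 1, 2, 3, 1, 2, 1, 1, 1]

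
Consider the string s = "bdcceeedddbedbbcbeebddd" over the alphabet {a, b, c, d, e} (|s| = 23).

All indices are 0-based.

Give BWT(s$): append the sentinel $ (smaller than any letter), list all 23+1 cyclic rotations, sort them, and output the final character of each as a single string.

rank  rotation                  last
    0  $bdcceeedddbedbbcbeebddd  d
    1  bbcbeebddd$bdcceeedddbed  d
    2  bcbeebddd$bdcceeedddbedb  b
    3  bdcceeedddbedbbcbeebddd$  $
    4  bddd$bdcceeedddbedbbcbee  e
    5  bedbbcbeebddd$bdcceeeddd  d
    6  beebddd$bdcceeedddbedbbc  c
    7  cbeebddd$bdcceeedddbedbb  b
    8  cceeedddbedbbcbeebddd$bd  d
    9  ceeedddbedbbcbeebddd$bdc  c
   10  d$bdcceeedddbedbbcbeebdd  d
   11  dbbcbeebddd$bdcceeedddbe  e
   12  dbedbbcbeebddd$bdcceeedd  d
   13  dcceeedddbedbbcbeebddd$b  b
   14  dd$bdcceeedddbedbbcbeebd  d
   15  ddbedbbcbeebddd$bdcceeed  d
   16  ddd$bdcceeedddbedbbcbeeb  b
   17  dddbedbbcbeebddd$bdcceee  e
   18  ebddd$bdcceeedddbedbbcbe  e
   19  edbbcbeebddd$bdcceeedddb  b
   20  edddbedbbcbeebddd$bdccee  e
   21  eebddd$bdcceeedddbedbbcb  b
   22  eedddbedbbcbeebddd$bdcce  e
   23  eeedddbedbbcbeebddd$bdcc  c

ddb$edcbdcdedbddbeebebec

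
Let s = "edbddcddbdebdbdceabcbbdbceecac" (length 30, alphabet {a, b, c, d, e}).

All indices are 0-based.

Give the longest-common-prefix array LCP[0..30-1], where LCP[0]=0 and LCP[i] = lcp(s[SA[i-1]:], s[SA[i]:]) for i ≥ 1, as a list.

[0, 1, 0, 1, 2, 1, 3, 2, 2, 2, 0, 1, 1, 1, 1, 2, 0, 2, 3, 3, 1, 2, 1, 2, 1, 0, 1, 1, 1, 1]

rank→(start, suffix):
  0 → (17, 'abcbbdbceecac')
  1 → (28, 'ac')
  2 → (20, 'bbdbceecac')
  3 → (18, 'bcbbdbceecac')
  4 → (23, 'bceecac')
  5 → (21, 'bdbceecac')
  6 → (11, 'bdbdceabcbbdbceecac')
  7 → (13, 'bdceabcbbdbceecac')
  8 → (2, 'bddcddbdebdbdceabcbbdbceecac')
  9 → (8, 'bdebdbdceabcbbdbceecac')
  10 → (29, 'c')
  11 → (27, 'cac')
  12 → (19, 'cbbdbceecac')
  13 → (5, 'cddbdebdbdceabcbbdbceecac')
  14 → (15, 'ceabcbbdbceecac')
  15 → (24, 'ceecac')
  16 → (22, 'dbceecac')
  17 → (12, 'dbdceabcbbdbceecac')
  18 → (1, 'dbddcddbdebdbdceabcbbdbceecac')
  19 → (7, 'dbdebdbdceabcbbdbceecac')
  20 → (4, 'dcddbdebdbdceabcbbdbceecac')
  21 → (14, 'dceabcbbdbceecac')
  22 → (6, 'ddbdebdbdceabcbbdbceecac')
  23 → (3, 'ddcddbdebdbdceabcbbdbceecac')
  24 → (9, 'debdbdceabcbbdbceecac')
  25 → (16, 'eabcbbdbceecac')
  26 → (10, 'ebdbdceabcbbdbceecac')
  27 → (26, 'ecac')
  28 → (0, 'edbddcddbdebdbdceabcbbdbceecac')
  29 → (25, 'eecac')

SA = [17, 28, 20, 18, 23, 21, 11, 13, 2, 8, 29, 27, 19, 5, 15, 24, 22, 12, 1, 7, 4, 14, 6, 3, 9, 16, 10, 26, 0, 25]
i: (SA[i-1],SA[i]) lcp shared
  1: (17,28) 1 'a'
  2: (28,20) 0 ''
  3: (20,18) 1 'b'
  4: (18,23) 2 'bc'
  5: (23,21) 1 'b'
  6: (21,11) 3 'bdb'
  7: (11,13) 2 'bd'
  8: (13,2) 2 'bd'
  9: (2,8) 2 'bd'
  10: (8,29) 0 ''
  11: (29,27) 1 'c'
  12: (27,19) 1 'c'
  13: (19,5) 1 'c'
  14: (5,15) 1 'c'
  15: (15,24) 2 'ce'
  16: (24,22) 0 ''
  17: (22,12) 2 'db'
  18: (12,1) 3 'dbd'
  19: (1,7) 3 'dbd'
  20: (7,4) 1 'd'
  21: (4,14) 2 'dc'
  22: (14,6) 1 'd'
  23: (6,3) 2 'dd'
  24: (3,9) 1 'd'
  25: (9,16) 0 ''
  26: (16,10) 1 'e'
  27: (10,26) 1 'e'
  28: (26,0) 1 'e'
  29: (0,25) 1 'e'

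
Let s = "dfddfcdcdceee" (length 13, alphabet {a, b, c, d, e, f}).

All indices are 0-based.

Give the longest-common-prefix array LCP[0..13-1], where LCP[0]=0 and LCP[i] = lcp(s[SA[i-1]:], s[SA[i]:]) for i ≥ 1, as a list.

rank | idx | suffix
   0 |   5 | cdcdceee
   1 |   7 | cdceee
   2 |   9 | ceee
   3 |   6 | dcdceee
   4 |   8 | dceee
   5 |   2 | ddfcdcdceee
   6 |   3 | dfcdcdceee
   7 |   0 | dfddfcdcdceee
   8 |  12 | e
   9 |  11 | ee
  10 |  10 | eee
  11 |   4 | fcdcdceee
  12 |   1 | fddfcdcdceee

SA = [5, 7, 9, 6, 8, 2, 3, 0, 12, 11, 10, 4, 1]
i: (SA[i-1],SA[i]) lcp shared
  1: (5,7) 3 'cdc'
  2: (7,9) 1 'c'
  3: (9,6) 0 ''
  4: (6,8) 2 'dc'
  5: (8,2) 1 'd'
  6: (2,3) 1 'd'
  7: (3,0) 2 'df'
  8: (0,12) 0 ''
  9: (12,11) 1 'e'
  10: (11,10) 2 'ee'
  11: (10,4) 0 ''
  12: (4,1) 1 'f'

[0, 3, 1, 0, 2, 1, 1, 2, 0, 1, 2, 0, 1]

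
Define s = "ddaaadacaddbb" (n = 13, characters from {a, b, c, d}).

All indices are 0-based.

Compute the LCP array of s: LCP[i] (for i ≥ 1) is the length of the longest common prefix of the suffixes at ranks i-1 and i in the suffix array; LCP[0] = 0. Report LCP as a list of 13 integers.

rank | idx | suffix
   0 |   2 | aaadacaddbb
   1 |   3 | aadacaddbb
   2 |   6 | acaddbb
   3 |   4 | adacaddbb
   4 |   8 | addbb
   5 |  12 | b
   6 |  11 | bb
   7 |   7 | caddbb
   8 |   1 | daaadacaddbb
   9 |   5 | dacaddbb
  10 |  10 | dbb
  11 |   0 | ddaaadacaddbb
  12 |   9 | ddbb

SA = [2, 3, 6, 4, 8, 12, 11, 7, 1, 5, 10, 0, 9]
i: (SA[i-1],SA[i]) lcp shared
  1: (2,3) 2 'aa'
  2: (3,6) 1 'a'
  3: (6,4) 1 'a'
  4: (4,8) 2 'ad'
  5: (8,12) 0 ''
  6: (12,11) 1 'b'
  7: (11,7) 0 ''
  8: (7,1) 0 ''
  9: (1,5) 2 'da'
  10: (5,10) 1 'd'
  11: (10,0) 1 'd'
  12: (0,9) 2 'dd'

[0, 2, 1, 1, 2, 0, 1, 0, 0, 2, 1, 1, 2]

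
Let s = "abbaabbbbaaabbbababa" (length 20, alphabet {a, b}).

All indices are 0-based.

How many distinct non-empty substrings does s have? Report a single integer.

rank→(start, suffix):
  0 → (19, 'a')
  1 → (9, 'aaabbbababa')
  2 → (10, 'aabbbababa')
  3 → (3, 'aabbbbaaabbbababa')
  4 → (17, 'aba')
  5 → (15, 'ababa')
  6 → (0, 'abbaabbbbaaabbbababa')
  7 → (11, 'abbbababa')
  8 → (4, 'abbbbaaabbbababa')
  9 → (18, 'ba')
  10 → (8, 'baaabbbababa')
  11 → (2, 'baabbbbaaabbbababa')
  12 → (16, 'baba')
  13 → (14, 'bababa')
  14 → (7, 'bbaaabbbababa')
  15 → (1, 'bbaabbbbaaabbbababa')
  16 → (13, 'bbababa')
  17 → (6, 'bbbaaabbbababa')
  18 → (12, 'bbbababa')
  19 → (5, 'bbbbaaabbbababa')

SA = [19, 9, 10, 3, 17, 15, 0, 11, 4, 18, 8, 2, 16, 14, 7, 1, 13, 6, 12, 5]
i: (SA[i-1],SA[i]) lcp shared
  1: (19,9) 1 'a'
  2: (9,10) 2 'aa'
  3: (10,3) 5 'aabbb'
  4: (3,17) 1 'a'
  5: (17,15) 3 'aba'
  6: (15,0) 2 'ab'
  7: (0,11) 3 'abb'
  8: (11,4) 4 'abbb'
  9: (4,18) 0 ''
  10: (18,8) 2 'ba'
  11: (8,2) 3 'baa'
  12: (2,16) 2 'ba'
  13: (16,14) 4 'baba'
  14: (14,7) 1 'b'
  15: (7,1) 4 'bbaa'
  16: (1,13) 3 'bba'
  17: (13,6) 2 'bb'
  18: (6,12) 4 'bbba'
  19: (12,5) 3 'bbb'

n(n+1)/2 = 20·21/2 = 210
Σ LCP = 0 + 1 + 2 + 5 + 1 + 3 + 2 + 3 + 4 + 0 + 2 + 3 + 2 + 4 + 1 + 4 + 3 + 2 + 4 + 3 = 49
distinct = 210 − 49 = 161

161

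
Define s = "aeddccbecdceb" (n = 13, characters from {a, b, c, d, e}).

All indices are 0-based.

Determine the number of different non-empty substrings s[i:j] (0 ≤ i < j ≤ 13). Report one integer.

82

rank | idx | suffix
   0 |   0 | aeddccbecdceb
   1 |  12 | b
   2 |   6 | becdceb
   3 |   5 | cbecdceb
   4 |   4 | ccbecdceb
   5 |   8 | cdceb
   6 |  10 | ceb
   7 |   3 | dccbecdceb
   8 |   9 | dceb
   9 |   2 | ddccbecdceb
  10 |  11 | eb
  11 |   7 | ecdceb
  12 |   1 | eddccbecdceb

SA = [0, 12, 6, 5, 4, 8, 10, 3, 9, 2, 11, 7, 1]
rank  pair      lcp
   1  s[0:],s[12:]  0  ''
   2  s[12:],s[6:]  1  'b'
   3  s[6:],s[5:]  0  ''
   4  s[5:],s[4:]  1  'c'
   5  s[4:],s[8:]  1  'c'
   6  s[8:],s[10:]  1  'c'
   7  s[10:],s[3:]  0  ''
   8  s[3:],s[9:]  2  'dc'
   9  s[9:],s[2:]  1  'd'
  10  s[2:],s[11:]  0  ''
  11  s[11:],s[7:]  1  'e'
  12  s[7:],s[1:]  1  'e'

n(n+1)/2 = 13·14/2 = 91
Σ LCP = 0 + 0 + 1 + 0 + 1 + 1 + 1 + 0 + 2 + 1 + 0 + 1 + 1 = 9
distinct = 91 − 9 = 82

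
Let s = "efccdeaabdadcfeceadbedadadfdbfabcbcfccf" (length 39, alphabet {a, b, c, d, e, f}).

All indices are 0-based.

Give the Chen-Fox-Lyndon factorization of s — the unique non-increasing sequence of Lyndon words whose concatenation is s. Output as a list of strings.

emit factor 1: 'ef' (i=0, period=2)
emit factor 2: 'ccde' (i=2, period=4)
emit factor 3: 'aabdadcfeceadbedadadfdbfabcbcfccf' (i=6, period=33)

["ef", "ccde", "aabdadcfeceadbedadadfdbfabcbcfccf"]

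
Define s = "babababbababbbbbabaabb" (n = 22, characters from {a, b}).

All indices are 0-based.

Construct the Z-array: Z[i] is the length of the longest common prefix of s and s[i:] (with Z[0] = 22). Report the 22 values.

Z[0]=22
i=1: i≥r, start 0; Z[1]=0
i=2: i≥r, start 0; Z[2]=5 extend→box=[2,7)
i=3: min(r-i=4, Z[1]=0)=0; Z[3]=0
i=4: min(r-i=3, Z[2]=5)=3; Z[4]=3
i=5: min(r-i=2, Z[3]=0)=0; Z[5]=0
i=6: min(r-i=1, Z[4]=3)=1; Z[6]=1
i=7: i≥r, start 0; Z[7]=5 extend→box=[7,12)
i=8: min(r-i=4, Z[1]=0)=0; Z[8]=0
i=9: min(r-i=3, Z[2]=5)=3; Z[9]=3
i=10: min(r-i=2, Z[3]=0)=0; Z[10]=0
i=11: min(r-i=1, Z[4]=3)=1; Z[11]=1
i=12: i≥r, start 0; Z[12]=1 extend→box=[12,13)
i=13: i≥r, start 0; Z[13]=1 extend→box=[13,14)
i=14: i≥r, start 0; Z[14]=1 extend→box=[14,15)
i=15: i≥r, start 0; Z[15]=4 extend→box=[15,19)
i=16: min(r-i=3, Z[1]=0)=0; Z[16]=0
i=17: min(r-i=2, Z[2]=5)=2; Z[17]=2
i=18: min(r-i=1, Z[3]=0)=0; Z[18]=0
i=19: i≥r, start 0; Z[19]=0
i=20: i≥r, start 0; Z[20]=1 extend→box=[20,21)
i=21: i≥r, start 0; Z[21]=1 extend→box=[21,22)

[22, 0, 5, 0, 3, 0, 1, 5, 0, 3, 0, 1, 1, 1, 1, 4, 0, 2, 0, 0, 1, 1]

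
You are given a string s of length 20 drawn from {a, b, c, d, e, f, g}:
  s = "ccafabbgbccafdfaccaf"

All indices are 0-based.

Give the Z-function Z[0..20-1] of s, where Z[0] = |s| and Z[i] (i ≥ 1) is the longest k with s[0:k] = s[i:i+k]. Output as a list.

[20, 1, 0, 0, 0, 0, 0, 0, 0, 4, 1, 0, 0, 0, 0, 0, 4, 1, 0, 0]

Z[0]=20
i=1: outside box; Z[1]=1 extend→box=[1,2)
i=2: outside box; Z[2]=0
i=3: outside box; Z[3]=0
i=4: outside box; Z[4]=0
i=5: outside box; Z[5]=0
i=6: outside box; Z[6]=0
i=7: outside box; Z[7]=0
i=8: outside box; Z[8]=0
i=9: outside box; Z[9]=4 extend→box=[9,13)
i=10: min(r-i=3, Z[1]=1)=1; Z[10]=1
i=11: min(r-i=2, Z[2]=0)=0; Z[11]=0
i=12: min(r-i=1, Z[3]=0)=0; Z[12]=0
i=13: outside box; Z[13]=0
i=14: outside box; Z[14]=0
i=15: outside box; Z[15]=0
i=16: outside box; Z[16]=4 extend→box=[16,20)
i=17: min(r-i=3, Z[1]=1)=1; Z[17]=1
i=18: min(r-i=2, Z[2]=0)=0; Z[18]=0
i=19: min(r-i=1, Z[3]=0)=0; Z[19]=0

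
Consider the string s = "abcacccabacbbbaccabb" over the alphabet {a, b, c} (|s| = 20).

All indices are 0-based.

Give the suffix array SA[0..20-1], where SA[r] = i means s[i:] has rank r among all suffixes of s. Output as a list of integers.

rank→(start, suffix):
  0 → (7, 'abacbbbaccabb')
  1 → (17, 'abb')
  2 → (0, 'abcacccabacbbbaccabb')
  3 → (9, 'acbbbaccabb')
  4 → (14, 'accabb')
  5 → (3, 'acccabacbbbaccabb')
  6 → (19, 'b')
  7 → (8, 'bacbbbaccabb')
  8 → (13, 'baccabb')
  9 → (18, 'bb')
  10 → (12, 'bbaccabb')
  11 → (11, 'bbbaccabb')
  12 → (1, 'bcacccabacbbbaccabb')
  13 → (6, 'cabacbbbaccabb')
  14 → (16, 'cabb')
  15 → (2, 'cacccabacbbbaccabb')
  16 → (10, 'cbbbaccabb')
  17 → (5, 'ccabacbbbaccabb')
  18 → (15, 'ccabb')
  19 → (4, 'cccabacbbbaccabb')

[7, 17, 0, 9, 14, 3, 19, 8, 13, 18, 12, 11, 1, 6, 16, 2, 10, 5, 15, 4]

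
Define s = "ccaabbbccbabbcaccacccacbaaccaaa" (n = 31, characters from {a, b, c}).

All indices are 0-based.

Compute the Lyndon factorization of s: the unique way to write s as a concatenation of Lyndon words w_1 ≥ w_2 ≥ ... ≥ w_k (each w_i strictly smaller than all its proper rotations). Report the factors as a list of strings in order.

emit factor 1: 'c' (i=0, period=1)
emit factor 2: 'c' (i=1, period=1)
emit factor 3: 'aabbbccbabbcaccacccacbaacc' (i=2, period=26)
emit factor 4: 'a' (i=28, period=1)
emit factor 5: 'a' (i=29, period=1)
emit factor 6: 'a' (i=30, period=1)

["c", "c", "aabbbccbabbcaccacccacbaacc", "a", "a", "a"]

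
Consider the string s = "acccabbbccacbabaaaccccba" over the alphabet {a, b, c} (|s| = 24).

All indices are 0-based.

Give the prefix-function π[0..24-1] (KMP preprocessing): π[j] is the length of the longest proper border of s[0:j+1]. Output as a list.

π[0] = 0
j=1 s[j]='c': π[1]=0 (border '')
j=2 s[j]='c': π[2]=0 (border '')
j=3 s[j]='c': π[3]=0 (border '')
j=4 s[j]='a': π[4]=1 (border 'a')
j=5 s[j]='b': k: 1→0; π[5]=0 (border '')
j=6 s[j]='b': π[6]=0 (border '')
j=7 s[j]='b': π[7]=0 (border '')
j=8 s[j]='c': π[8]=0 (border '')
j=9 s[j]='c': π[9]=0 (border '')
j=10 s[j]='a': π[10]=1 (border 'a')
j=11 s[j]='c': π[11]=2 (border 'ac')
j=12 s[j]='b': k: 2→0; π[12]=0 (border '')
j=13 s[j]='a': π[13]=1 (border 'a')
j=14 s[j]='b': k: 1→0; π[14]=0 (border '')
j=15 s[j]='a': π[15]=1 (border 'a')
j=16 s[j]='a': k: 1→0; π[16]=1 (border 'a')
j=17 s[j]='a': k: 1→0; π[17]=1 (border 'a')
j=18 s[j]='c': π[18]=2 (border 'ac')
j=19 s[j]='c': π[19]=3 (border 'acc')
j=20 s[j]='c': π[20]=4 (border 'accc')
j=21 s[j]='c': k: 4→0; π[21]=0 (border '')
j=22 s[j]='b': π[22]=0 (border '')
j=23 s[j]='a': π[23]=1 (border 'a')

[0, 0, 0, 0, 1, 0, 0, 0, 0, 0, 1, 2, 0, 1, 0, 1, 1, 1, 2, 3, 4, 0, 0, 1]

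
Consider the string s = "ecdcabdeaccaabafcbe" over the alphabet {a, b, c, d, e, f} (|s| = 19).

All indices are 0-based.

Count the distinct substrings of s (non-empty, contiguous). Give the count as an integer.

rank→(start, suffix):
  0 → (11, 'aabafcbe')
  1 → (12, 'abafcbe')
  2 → (4, 'abdeaccaabafcbe')
  3 → (8, 'accaabafcbe')
  4 → (14, 'afcbe')
  5 → (13, 'bafcbe')
  6 → (5, 'bdeaccaabafcbe')
  7 → (17, 'be')
  8 → (10, 'caabafcbe')
  9 → (3, 'cabdeaccaabafcbe')
  10 → (16, 'cbe')
  11 → (9, 'ccaabafcbe')
  12 → (1, 'cdcabdeaccaabafcbe')
  13 → (2, 'dcabdeaccaabafcbe')
  14 → (6, 'deaccaabafcbe')
  15 → (18, 'e')
  16 → (7, 'eaccaabafcbe')
  17 → (0, 'ecdcabdeaccaabafcbe')
  18 → (15, 'fcbe')

SA = [11, 12, 4, 8, 14, 13, 5, 17, 10, 3, 16, 9, 1, 2, 6, 18, 7, 0, 15]
i: (SA[i-1],SA[i]) lcp shared
  1: (11,12) 1 'a'
  2: (12,4) 2 'ab'
  3: (4,8) 1 'a'
  4: (8,14) 1 'a'
  5: (14,13) 0 ''
  6: (13,5) 1 'b'
  7: (5,17) 1 'b'
  8: (17,10) 0 ''
  9: (10,3) 2 'ca'
  10: (3,16) 1 'c'
  11: (16,9) 1 'c'
  12: (9,1) 1 'c'
  13: (1,2) 0 ''
  14: (2,6) 1 'd'
  15: (6,18) 0 ''
  16: (18,7) 1 'e'
  17: (7,0) 1 'e'
  18: (0,15) 0 ''

n(n+1)/2 = 19·20/2 = 190
Σ LCP = 0 + 1 + 2 + 1 + 1 + 0 + 1 + 1 + 0 + 2 + 1 + 1 + 1 + 0 + 1 + 0 + 1 + 1 + 0 = 15
distinct = 190 − 15 = 175

175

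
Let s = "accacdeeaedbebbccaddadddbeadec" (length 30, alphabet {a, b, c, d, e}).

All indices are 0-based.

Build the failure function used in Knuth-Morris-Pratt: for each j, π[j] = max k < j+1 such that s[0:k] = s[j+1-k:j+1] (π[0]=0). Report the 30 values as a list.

[0, 0, 0, 1, 2, 0, 0, 0, 1, 0, 0, 0, 0, 0, 0, 0, 0, 1, 0, 0, 1, 0, 0, 0, 0, 0, 1, 0, 0, 0]

π[0] = 0
j=1 s[j]='c': π[1]=0 (border '')
j=2 s[j]='c': π[2]=0 (border '')
j=3 s[j]='a': π[3]=1 (border 'a')
j=4 s[j]='c': π[4]=2 (border 'ac')
j=5 s[j]='d': k: 2→0; π[5]=0 (border '')
j=6 s[j]='e': π[6]=0 (border '')
j=7 s[j]='e': π[7]=0 (border '')
j=8 s[j]='a': π[8]=1 (border 'a')
j=9 s[j]='e': k: 1→0; π[9]=0 (border '')
j=10 s[j]='d': π[10]=0 (border '')
j=11 s[j]='b': π[11]=0 (border '')
j=12 s[j]='e': π[12]=0 (border '')
j=13 s[j]='b': π[13]=0 (border '')
j=14 s[j]='b': π[14]=0 (border '')
j=15 s[j]='c': π[15]=0 (border '')
j=16 s[j]='c': π[16]=0 (border '')
j=17 s[j]='a': π[17]=1 (border 'a')
j=18 s[j]='d': k: 1→0; π[18]=0 (border '')
j=19 s[j]='d': π[19]=0 (border '')
j=20 s[j]='a': π[20]=1 (border 'a')
j=21 s[j]='d': k: 1→0; π[21]=0 (border '')
j=22 s[j]='d': π[22]=0 (border '')
j=23 s[j]='d': π[23]=0 (border '')
j=24 s[j]='b': π[24]=0 (border '')
j=25 s[j]='e': π[25]=0 (border '')
j=26 s[j]='a': π[26]=1 (border 'a')
j=27 s[j]='d': k: 1→0; π[27]=0 (border '')
j=28 s[j]='e': π[28]=0 (border '')
j=29 s[j]='c': π[29]=0 (border '')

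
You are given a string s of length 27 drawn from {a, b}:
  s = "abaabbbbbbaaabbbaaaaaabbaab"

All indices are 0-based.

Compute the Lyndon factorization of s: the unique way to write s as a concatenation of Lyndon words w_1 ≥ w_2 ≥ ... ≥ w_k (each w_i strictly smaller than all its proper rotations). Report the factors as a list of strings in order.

["ab", "aabbbbbb", "aaabbb", "aaaaaabbaab"]

emit factor 1: 'ab' (i=0, period=2)
emit factor 2: 'aabbbbbb' (i=2, period=8)
emit factor 3: 'aaabbb' (i=10, period=6)
emit factor 4: 'aaaaaabbaab' (i=16, period=11)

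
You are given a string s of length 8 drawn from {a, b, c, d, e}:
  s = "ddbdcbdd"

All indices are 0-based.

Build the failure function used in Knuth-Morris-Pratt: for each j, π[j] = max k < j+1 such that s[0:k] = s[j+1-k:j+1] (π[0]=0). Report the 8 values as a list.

π[0] = 0
j=1 s[j]='d': π[1]=1 (border 'd')
j=2 s[j]='b': k: 1→0; π[2]=0 (border '')
j=3 s[j]='d': π[3]=1 (border 'd')
j=4 s[j]='c': k: 1→0; π[4]=0 (border '')
j=5 s[j]='b': π[5]=0 (border '')
j=6 s[j]='d': π[6]=1 (border 'd')
j=7 s[j]='d': π[7]=2 (border 'dd')

[0, 1, 0, 1, 0, 0, 1, 2]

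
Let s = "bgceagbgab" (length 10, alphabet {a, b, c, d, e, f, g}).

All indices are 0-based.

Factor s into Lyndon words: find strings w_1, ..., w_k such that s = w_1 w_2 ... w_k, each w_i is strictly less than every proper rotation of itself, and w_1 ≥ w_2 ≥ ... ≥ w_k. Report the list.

["bgce", "agbg", "ab"]

emit factor 1: 'bgce' (i=0, period=4)
emit factor 2: 'agbg' (i=4, period=4)
emit factor 3: 'ab' (i=8, period=2)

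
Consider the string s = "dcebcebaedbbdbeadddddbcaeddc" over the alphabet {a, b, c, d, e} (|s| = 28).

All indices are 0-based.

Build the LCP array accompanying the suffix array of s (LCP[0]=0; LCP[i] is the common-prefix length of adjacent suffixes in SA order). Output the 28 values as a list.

[0, 1, 3, 0, 1, 1, 2, 1, 1, 0, 1, 1, 3, 0, 2, 2, 1, 2, 1, 2, 2, 3, 4, 0, 1, 2, 1, 2]

rank | idx | suffix
   0 |  15 | adddddbcaeddc
   1 |   7 | aedbbdbeadddddbcaeddc
   2 |  23 | aeddc
   3 |   6 | baedbbdbeadddddbcaeddc
   4 |  10 | bbdbeadddddbcaeddc
   5 |  21 | bcaeddc
   6 |   3 | bcebaedbbdbeadddddbcaeddc
   7 |  11 | bdbeadddddbcaeddc
   8 |  13 | beadddddbcaeddc
   9 |  27 | c
  10 |  22 | caeddc
  11 |   4 | cebaedbbdbeadddddbcaeddc
  12 |   1 | cebcebaedbbdbeadddddbcaeddc
  13 |   9 | dbbdbeadddddbcaeddc
  14 |  20 | dbcaeddc
  15 |  12 | dbeadddddbcaeddc
  16 |  26 | dc
  17 |   0 | dcebcebaedbbdbeadddddbcaeddc
  18 |  19 | ddbcaeddc
  19 |  25 | ddc
  20 |  18 | dddbcaeddc
  21 |  17 | ddddbcaeddc
  22 |  16 | dddddbcaeddc
  23 |  14 | eadddddbcaeddc
  24 |   5 | ebaedbbdbeadddddbcaeddc
  25 |   2 | ebcebaedbbdbeadddddbcaeddc
  26 |   8 | edbbdbeadddddbcaeddc
  27 |  24 | eddc

SA = [15, 7, 23, 6, 10, 21, 3, 11, 13, 27, 22, 4, 1, 9, 20, 12, 26, 0, 19, 25, 18, 17, 16, 14, 5, 2, 8, 24]
[i] adj suffixes → lcp
  [1] 15/7 → 1 ('a')
  [2] 7/23 → 3 ('aed')
  [3] 23/6 → 0 ('')
  [4] 6/10 → 1 ('b')
  [5] 10/21 → 1 ('b')
  [6] 21/3 → 2 ('bc')
  [7] 3/11 → 1 ('b')
  [8] 11/13 → 1 ('b')
  [9] 13/27 → 0 ('')
  [10] 27/22 → 1 ('c')
  [11] 22/4 → 1 ('c')
  [12] 4/1 → 3 ('ceb')
  [13] 1/9 → 0 ('')
  [14] 9/20 → 2 ('db')
  [15] 20/12 → 2 ('db')
  [16] 12/26 → 1 ('d')
  [17] 26/0 → 2 ('dc')
  [18] 0/19 → 1 ('d')
  [19] 19/25 → 2 ('dd')
  [20] 25/18 → 2 ('dd')
  [21] 18/17 → 3 ('ddd')
  [22] 17/16 → 4 ('dddd')
  [23] 16/14 → 0 ('')
  [24] 14/5 → 1 ('e')
  [25] 5/2 → 2 ('eb')
  [26] 2/8 → 1 ('e')
  [27] 8/24 → 2 ('ed')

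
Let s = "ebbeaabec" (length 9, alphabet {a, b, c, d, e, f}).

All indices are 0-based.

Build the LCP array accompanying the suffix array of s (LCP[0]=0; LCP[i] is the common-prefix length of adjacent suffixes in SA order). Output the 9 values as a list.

[0, 1, 0, 1, 2, 0, 0, 1, 1]

rank→(start, suffix):
  0 → (4, 'aabec')
  1 → (5, 'abec')
  2 → (1, 'bbeaabec')
  3 → (2, 'beaabec')
  4 → (6, 'bec')
  5 → (8, 'c')
  6 → (3, 'eaabec')
  7 → (0, 'ebbeaabec')
  8 → (7, 'ec')

SA = [4, 5, 1, 2, 6, 8, 3, 0, 7]
[i] adj suffixes → lcp
  [1] 4/5 → 1 ('a')
  [2] 5/1 → 0 ('')
  [3] 1/2 → 1 ('b')
  [4] 2/6 → 2 ('be')
  [5] 6/8 → 0 ('')
  [6] 8/3 → 0 ('')
  [7] 3/0 → 1 ('e')
  [8] 0/7 → 1 ('e')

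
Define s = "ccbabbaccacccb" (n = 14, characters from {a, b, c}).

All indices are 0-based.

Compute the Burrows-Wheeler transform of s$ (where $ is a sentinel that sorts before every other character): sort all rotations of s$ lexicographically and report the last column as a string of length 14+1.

rank  rotation         last
    0  $ccbabbaccacccb  b
    1  abbaccacccb$ccb  b
    2  accacccb$ccbabb  b
    3  acccb$ccbabbacc  c
    4  b$ccbabbaccaccc  c
    5  babbaccacccb$cc  c
    6  baccacccb$ccbab  b
    7  bbaccacccb$ccba  a
    8  cacccb$ccbabbac  c
    9  cb$ccbabbaccacc  c
   10  cbabbaccacccb$c  c
   11  ccacccb$ccbabba  a
   12  ccb$ccbabbaccac  c
   13  ccbabbaccacccb$  $
   14  cccb$ccbabbacca  a

bbbcccbacccac$a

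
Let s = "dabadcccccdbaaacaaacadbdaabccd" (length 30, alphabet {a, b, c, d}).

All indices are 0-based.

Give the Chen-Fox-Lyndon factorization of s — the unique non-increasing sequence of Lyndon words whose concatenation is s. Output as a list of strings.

["d", "abadcccccdb", "aaacaaacadbdaabccd"]

emit factor 1: 'd' (i=0, period=1)
emit factor 2: 'abadcccccdb' (i=1, period=11)
emit factor 3: 'aaacaaacadbdaabccd' (i=12, period=18)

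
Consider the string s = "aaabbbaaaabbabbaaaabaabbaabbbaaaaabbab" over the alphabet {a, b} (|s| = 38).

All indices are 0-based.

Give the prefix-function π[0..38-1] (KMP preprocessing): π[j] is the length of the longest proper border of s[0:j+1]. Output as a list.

[0, 1, 2, 0, 0, 0, 1, 2, 3, 3, 4, 5, 1, 0, 0, 1, 2, 3, 3, 4, 1, 2, 0, 0, 1, 2, 0, 0, 0, 1, 2, 3, 3, 3, 4, 5, 1, 0]

π[0] = 0
j=1 s[j]='a': π[1]=1 (border 'a')
j=2 s[j]='a': π[2]=2 (border 'aa')
j=3 s[j]='b': k: 2→1→0; π[3]=0 (border '')
j=4 s[j]='b': π[4]=0 (border '')
j=5 s[j]='b': π[5]=0 (border '')
j=6 s[j]='a': π[6]=1 (border 'a')
j=7 s[j]='a': π[7]=2 (border 'aa')
j=8 s[j]='a': π[8]=3 (border 'aaa')
j=9 s[j]='a': k: 3→2; π[9]=3 (border 'aaa')
j=10 s[j]='b': π[10]=4 (border 'aaab')
j=11 s[j]='b': π[11]=5 (border 'aaabb')
j=12 s[j]='a': k: 5→0; π[12]=1 (border 'a')
j=13 s[j]='b': k: 1→0; π[13]=0 (border '')
j=14 s[j]='b': π[14]=0 (border '')
j=15 s[j]='a': π[15]=1 (border 'a')
j=16 s[j]='a': π[16]=2 (border 'aa')
j=17 s[j]='a': π[17]=3 (border 'aaa')
j=18 s[j]='a': k: 3→2; π[18]=3 (border 'aaa')
j=19 s[j]='b': π[19]=4 (border 'aaab')
j=20 s[j]='a': k: 4→0; π[20]=1 (border 'a')
j=21 s[j]='a': π[21]=2 (border 'aa')
j=22 s[j]='b': k: 2→1→0; π[22]=0 (border '')
j=23 s[j]='b': π[23]=0 (border '')
j=24 s[j]='a': π[24]=1 (border 'a')
j=25 s[j]='a': π[25]=2 (border 'aa')
j=26 s[j]='b': k: 2→1→0; π[26]=0 (border '')
j=27 s[j]='b': π[27]=0 (border '')
j=28 s[j]='b': π[28]=0 (border '')
j=29 s[j]='a': π[29]=1 (border 'a')
j=30 s[j]='a': π[30]=2 (border 'aa')
j=31 s[j]='a': π[31]=3 (border 'aaa')
j=32 s[j]='a': k: 3→2; π[32]=3 (border 'aaa')
j=33 s[j]='a': k: 3→2; π[33]=3 (border 'aaa')
j=34 s[j]='b': π[34]=4 (border 'aaab')
j=35 s[j]='b': π[35]=5 (border 'aaabb')
j=36 s[j]='a': k: 5→0; π[36]=1 (border 'a')
j=37 s[j]='b': k: 1→0; π[37]=0 (border '')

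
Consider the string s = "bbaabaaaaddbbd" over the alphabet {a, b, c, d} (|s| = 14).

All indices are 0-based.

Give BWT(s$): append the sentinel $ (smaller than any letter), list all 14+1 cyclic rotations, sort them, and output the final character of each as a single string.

dbabaaaab$dbbda

rank  rotation         last
    0  $bbaabaaaaddbbd  d
    1  aaaaddbbd$bbaab  b
    2  aaaddbbd$bbaaba  a
    3  aabaaaaddbbd$bb  b
    4  aaddbbd$bbaabaa  a
    5  abaaaaddbbd$bba  a
    6  addbbd$bbaabaaa  a
    7  baaaaddbbd$bbaa  a
    8  baabaaaaddbbd$b  b
    9  bbaabaaaaddbbd$  $
   10  bbd$bbaabaaaadd  d
   11  bd$bbaabaaaaddb  b
   12  d$bbaabaaaaddbb  b
   13  dbbd$bbaabaaaad  d
   14  ddbbd$bbaabaaaa  a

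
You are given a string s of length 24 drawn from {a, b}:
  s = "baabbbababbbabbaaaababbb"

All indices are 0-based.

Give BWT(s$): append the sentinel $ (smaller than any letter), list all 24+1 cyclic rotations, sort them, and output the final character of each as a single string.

bbaababbbabbb$bbaababbaaa

rank  rotation                   last
    0  $baabbbababbbabbaaaababbb  b
    1  aaaababbb$baabbbababbbabb  b
    2  aaababbb$baabbbababbbabba  a
    3  aababbb$baabbbababbbabbaa  a
    4  aabbbababbbabbaaaababbb$b  b
    5  ababbb$baabbbababbbabbaaa  a
    6  ababbbabbaaaababbb$baabbb  b
    7  abbaaaababbb$baabbbababbb  b
    8  abbb$baabbbababbbabbaaaab  b
    9  abbbababbbabbaaaababbb$ba  a
   10  abbbabbaaaababbb$baabbbab  b
   11  b$baabbbababbbabbaaaababb  b
   12  baaaababbb$baabbbababbbab  b
   13  baabbbababbbabbaaaababbb$  $
   14  bababbbabbaaaababbb$baabb  b
   15  babbaaaababbb$baabbbababb  b
   16  babbb$baabbbababbbabbaaaa  a
   17  babbbabbaaaababbb$baabbba  a
   18  bb$baabbbababbbabbaaaabab  b
   19  bbaaaababbb$baabbbababbba  a
   20  bbababbbabbaaaababbb$baab  b
   21  bbabbaaaababbb$baabbbabab  b
   22  bbb$baabbbababbbabbaaaaba  a
   23  bbbababbbabbaaaababbb$baa  a
   24  bbbabbaaaababbb$baabbbaba  a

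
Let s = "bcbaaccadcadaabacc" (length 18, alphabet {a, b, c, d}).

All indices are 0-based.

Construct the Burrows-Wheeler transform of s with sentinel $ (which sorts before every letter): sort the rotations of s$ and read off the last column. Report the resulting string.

cdbabaccca$cdcbaaaa

rank  rotation             last
    0  $bcbaaccadcadaabacc  c
    1  aabacc$bcbaaccadcad  d
    2  aaccadcadaabacc$bcb  b
    3  abacc$bcbaaccadcada  a
    4  acc$bcbaaccadcadaab  b
    5  accadcadaabacc$bcba  a
    6  adaabacc$bcbaaccadc  c
    7  adcadaabacc$bcbaacc  c
    8  baaccadcadaabacc$bc  c
    9  bacc$bcbaaccadcadaa  a
   10  bcbaaccadcadaabacc$  $
   11  c$bcbaaccadcadaabac  c
   12  cadaabacc$bcbaaccad  d
   13  cadcadaabacc$bcbaac  c
   14  cbaaccadcadaabacc$b  b
   15  cc$bcbaaccadcadaaba  a
   16  ccadcadaabacc$bcbaa  a
   17  daabacc$bcbaaccadca  a
   18  dcadaabacc$bcbaacca  a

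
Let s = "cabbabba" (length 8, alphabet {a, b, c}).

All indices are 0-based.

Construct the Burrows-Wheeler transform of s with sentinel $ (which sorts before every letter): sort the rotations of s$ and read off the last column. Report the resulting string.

rank  rotation   last
    0  $cabbabba  a
    1  a$cabbabb  b
    2  abba$cabb  b
    3  abbabba$c  c
    4  ba$cabbab  b
    5  babba$cab  b
    6  bba$cabba  a
    7  bbabba$ca  a
    8  cabbabba$  $

abbcbbaa$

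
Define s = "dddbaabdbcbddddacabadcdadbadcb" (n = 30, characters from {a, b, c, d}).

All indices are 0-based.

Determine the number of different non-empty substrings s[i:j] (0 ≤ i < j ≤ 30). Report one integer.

418

rank→(start, suffix):
  0 → (4, 'aabdbcbddddacabadcdadbadcb')
  1 → (17, 'abadcdadbadcb')
  2 → (5, 'abdbcbddddacabadcdadbadcb')
  3 → (15, 'acabadcdadbadcb')
  4 → (23, 'adbadcb')
  5 → (26, 'adcb')
  6 → (19, 'adcdadbadcb')
  7 → (29, 'b')
  8 → (3, 'baabdbcbddddacabadcdadbadcb')
  9 → (25, 'badcb')
  10 → (18, 'badcdadbadcb')
  11 → (8, 'bcbddddacabadcdadbadcb')
  12 → (6, 'bdbcbddddacabadcdadbadcb')
  13 → (10, 'bddddacabadcdadbadcb')
  14 → (16, 'cabadcdadbadcb')
  15 → (28, 'cb')
  16 → (9, 'cbddddacabadcdadbadcb')
  17 → (21, 'cdadbadcb')
  18 → (14, 'dacabadcdadbadcb')
  19 → (22, 'dadbadcb')
  20 → (2, 'dbaabdbcbddddacabadcdadbadcb')
  21 → (24, 'dbadcb')
  22 → (7, 'dbcbddddacabadcdadbadcb')
  23 → (27, 'dcb')
  24 → (20, 'dcdadbadcb')
  25 → (13, 'ddacabadcdadbadcb')
  26 → (1, 'ddbaabdbcbddddacabadcdadbadcb')
  27 → (12, 'dddacabadcdadbadcb')
  28 → (0, 'dddbaabdbcbddddacabadcdadbadcb')
  29 → (11, 'ddddacabadcdadbadcb')

SA = [4, 17, 5, 15, 23, 26, 19, 29, 3, 25, 18, 8, 6, 10, 16, 28, 9, 21, 14, 22, 2, 24, 7, 27, 20, 13, 1, 12, 0, 11]
[i] adj suffixes → lcp
  [1] 4/17 → 1 ('a')
  [2] 17/5 → 2 ('ab')
  [3] 5/15 → 1 ('a')
  [4] 15/23 → 1 ('a')
  [5] 23/26 → 2 ('ad')
  [6] 26/19 → 3 ('adc')
  [7] 19/29 → 0 ('')
  [8] 29/3 → 1 ('b')
  [9] 3/25 → 2 ('ba')
  [10] 25/18 → 4 ('badc')
  [11] 18/8 → 1 ('b')
  [12] 8/6 → 1 ('b')
  [13] 6/10 → 2 ('bd')
  [14] 10/16 → 0 ('')
  [15] 16/28 → 1 ('c')
  [16] 28/9 → 2 ('cb')
  [17] 9/21 → 1 ('c')
  [18] 21/14 → 0 ('')
  [19] 14/22 → 2 ('da')
  [20] 22/2 → 1 ('d')
  [21] 2/24 → 3 ('dba')
  [22] 24/7 → 2 ('db')
  [23] 7/27 → 1 ('d')
  [24] 27/20 → 2 ('dc')
  [25] 20/13 → 1 ('d')
  [26] 13/1 → 2 ('dd')
  [27] 1/12 → 2 ('dd')
  [28] 12/0 → 3 ('ddd')
  [29] 0/11 → 3 ('ddd')

n(n+1)/2 = 30·31/2 = 465
Σ LCP = 0 + 1 + 2 + 1 + 1 + 2 + 3 + 0 + 1 + 2 + 4 + 1 + 1 + 2 + 0 + 1 + 2 + 1 + 0 + 2 + 1 + 3 + 2 + 1 + 2 + 1 + 2 + 2 + 3 + 3 = 47
distinct = 465 − 47 = 418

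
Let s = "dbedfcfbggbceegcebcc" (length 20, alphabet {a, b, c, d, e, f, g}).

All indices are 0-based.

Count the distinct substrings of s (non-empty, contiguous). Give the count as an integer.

194

rank | idx | suffix
   0 |  17 | bcc
   1 |  10 | bceegcebcc
   2 |   1 | bedfcfbggbceegcebcc
   3 |   7 | bggbceegcebcc
   4 |  19 | c
   5 |  18 | cc
   6 |  15 | cebcc
   7 |  11 | ceegcebcc
   8 |   5 | cfbggbceegcebcc
   9 |   0 | dbedfcfbggbceegcebcc
  10 |   3 | dfcfbggbceegcebcc
  11 |  16 | ebcc
  12 |   2 | edfcfbggbceegcebcc
  13 |  12 | eegcebcc
  14 |  13 | egcebcc
  15 |   6 | fbggbceegcebcc
  16 |   4 | fcfbggbceegcebcc
  17 |   9 | gbceegcebcc
  18 |  14 | gcebcc
  19 |   8 | ggbceegcebcc

SA = [17, 10, 1, 7, 19, 18, 15, 11, 5, 0, 3, 16, 2, 12, 13, 6, 4, 9, 14, 8]
i: (SA[i-1],SA[i]) lcp shared
  1: (17,10) 2 'bc'
  2: (10,1) 1 'b'
  3: (1,7) 1 'b'
  4: (7,19) 0 ''
  5: (19,18) 1 'c'
  6: (18,15) 1 'c'
  7: (15,11) 2 'ce'
  8: (11,5) 1 'c'
  9: (5,0) 0 ''
  10: (0,3) 1 'd'
  11: (3,16) 0 ''
  12: (16,2) 1 'e'
  13: (2,12) 1 'e'
  14: (12,13) 1 'e'
  15: (13,6) 0 ''
  16: (6,4) 1 'f'
  17: (4,9) 0 ''
  18: (9,14) 1 'g'
  19: (14,8) 1 'g'

n(n+1)/2 = 20·21/2 = 210
Σ LCP = 0 + 2 + 1 + 1 + 0 + 1 + 1 + 2 + 1 + 0 + 1 + 0 + 1 + 1 + 1 + 0 + 1 + 0 + 1 + 1 = 16
distinct = 210 − 16 = 194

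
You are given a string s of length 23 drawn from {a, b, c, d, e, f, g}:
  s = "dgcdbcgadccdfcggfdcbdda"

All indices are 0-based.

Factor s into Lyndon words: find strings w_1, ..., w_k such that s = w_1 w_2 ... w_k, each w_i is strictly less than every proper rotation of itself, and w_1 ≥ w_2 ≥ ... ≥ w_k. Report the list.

["dg", "cd", "bcg", "adccdfcggfdcbdd", "a"]

emit factor 1: 'dg' (i=0, period=2)
emit factor 2: 'cd' (i=2, period=2)
emit factor 3: 'bcg' (i=4, period=3)
emit factor 4: 'adccdfcggfdcbdd' (i=7, period=15)
emit factor 5: 'a' (i=22, period=1)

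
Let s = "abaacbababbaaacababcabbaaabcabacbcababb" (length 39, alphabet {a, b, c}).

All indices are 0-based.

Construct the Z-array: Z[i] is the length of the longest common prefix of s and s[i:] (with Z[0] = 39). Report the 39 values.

Z[0]=39
i=1: outside box; Z[1]=0
i=2: outside box; Z[2]=1 extend→box=[2,3)
i=3: outside box; Z[3]=1 extend→box=[3,4)
i=4: outside box; Z[4]=0
i=5: outside box; Z[5]=0
i=6: outside box; Z[6]=3 extend→box=[6,9)
i=7: min(r-i=2, Z[1]=0)=0; Z[7]=0
i=8: min(r-i=1, Z[2]=1)=1; Z[8]=2 extend→box=[8,10)
i=9: min(r-i=1, Z[1]=0)=0; Z[9]=0
i=10: outside box; Z[10]=0
i=11: outside box; Z[11]=1 extend→box=[11,12)
i=12: outside box; Z[12]=1 extend→box=[12,13)
i=13: outside box; Z[13]=1 extend→box=[13,14)
i=14: outside box; Z[14]=0
i=15: outside box; Z[15]=3 extend→box=[15,18)
i=16: min(r-i=2, Z[1]=0)=0; Z[16]=0
i=17: min(r-i=1, Z[2]=1)=1; Z[17]=2 extend→box=[17,19)
i=18: min(r-i=1, Z[1]=0)=0; Z[18]=0
i=19: outside box; Z[19]=0
i=20: outside box; Z[20]=2 extend→box=[20,22)
i=21: min(r-i=1, Z[1]=0)=0; Z[21]=0
i=22: outside box; Z[22]=0
i=23: outside box; Z[23]=1 extend→box=[23,24)
i=24: outside box; Z[24]=1 extend→box=[24,25)
i=25: outside box; Z[25]=2 extend→box=[25,27)
i=26: min(r-i=1, Z[1]=0)=0; Z[26]=0
i=27: outside box; Z[27]=0
i=28: outside box; Z[28]=3 extend→box=[28,31)
i=29: min(r-i=2, Z[1]=0)=0; Z[29]=0
i=30: min(r-i=1, Z[2]=1)=1; Z[30]=1
i=31: outside box; Z[31]=0
i=32: outside box; Z[32]=0
i=33: outside box; Z[33]=0
i=34: outside box; Z[34]=3 extend→box=[34,37)
i=35: min(r-i=2, Z[1]=0)=0; Z[35]=0
i=36: min(r-i=1, Z[2]=1)=1; Z[36]=2 extend→box=[36,38)
i=37: min(r-i=1, Z[1]=0)=0; Z[37]=0
i=38: outside box; Z[38]=0

[39, 0, 1, 1, 0, 0, 3, 0, 2, 0, 0, 1, 1, 1, 0, 3, 0, 2, 0, 0, 2, 0, 0, 1, 1, 2, 0, 0, 3, 0, 1, 0, 0, 0, 3, 0, 2, 0, 0]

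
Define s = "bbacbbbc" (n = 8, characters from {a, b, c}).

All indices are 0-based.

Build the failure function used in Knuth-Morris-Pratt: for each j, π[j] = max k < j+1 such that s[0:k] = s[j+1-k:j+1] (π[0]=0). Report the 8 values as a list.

π[0] = 0
j=1 s[j]='b': π[1]=1 (border 'b')
j=2 s[j]='a': k: 1→0; π[2]=0 (border '')
j=3 s[j]='c': π[3]=0 (border '')
j=4 s[j]='b': π[4]=1 (border 'b')
j=5 s[j]='b': π[5]=2 (border 'bb')
j=6 s[j]='b': k: 2→1; π[6]=2 (border 'bb')
j=7 s[j]='c': k: 2→1→0; π[7]=0 (border '')

[0, 1, 0, 0, 1, 2, 2, 0]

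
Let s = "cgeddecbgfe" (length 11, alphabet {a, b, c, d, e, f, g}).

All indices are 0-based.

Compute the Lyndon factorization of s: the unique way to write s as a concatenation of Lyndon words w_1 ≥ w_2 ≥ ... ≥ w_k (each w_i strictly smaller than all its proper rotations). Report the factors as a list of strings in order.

["cgedde", "c", "bgfe"]

emit factor 1: 'cgedde' (i=0, period=6)
emit factor 2: 'c' (i=6, period=1)
emit factor 3: 'bgfe' (i=7, period=4)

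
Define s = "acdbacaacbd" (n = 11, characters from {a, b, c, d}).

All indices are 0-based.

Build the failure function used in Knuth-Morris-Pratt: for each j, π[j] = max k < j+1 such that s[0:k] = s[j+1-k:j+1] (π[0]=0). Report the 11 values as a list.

π[0] = 0
j=1 s[j]='c': π[1]=0 (border '')
j=2 s[j]='d': π[2]=0 (border '')
j=3 s[j]='b': π[3]=0 (border '')
j=4 s[j]='a': π[4]=1 (border 'a')
j=5 s[j]='c': π[5]=2 (border 'ac')
j=6 s[j]='a': k: 2→0; π[6]=1 (border 'a')
j=7 s[j]='a': k: 1→0; π[7]=1 (border 'a')
j=8 s[j]='c': π[8]=2 (border 'ac')
j=9 s[j]='b': k: 2→0; π[9]=0 (border '')
j=10 s[j]='d': π[10]=0 (border '')

[0, 0, 0, 0, 1, 2, 1, 1, 2, 0, 0]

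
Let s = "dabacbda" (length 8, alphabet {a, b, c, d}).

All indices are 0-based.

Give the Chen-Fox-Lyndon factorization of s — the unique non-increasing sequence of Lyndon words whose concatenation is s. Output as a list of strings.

emit factor 1: 'd' (i=0, period=1)
emit factor 2: 'abacbd' (i=1, period=6)
emit factor 3: 'a' (i=7, period=1)

["d", "abacbd", "a"]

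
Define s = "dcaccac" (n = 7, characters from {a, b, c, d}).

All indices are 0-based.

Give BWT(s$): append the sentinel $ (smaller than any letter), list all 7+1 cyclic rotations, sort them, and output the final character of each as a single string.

cccacda$

rank  rotation  last
    0  $dcaccac  c
    1  ac$dcacc  c
    2  accac$dc  c
    3  c$dcacca  a
    4  cac$dcac  c
    5  caccac$d  d
    6  ccac$dca  a
    7  dcaccac$  $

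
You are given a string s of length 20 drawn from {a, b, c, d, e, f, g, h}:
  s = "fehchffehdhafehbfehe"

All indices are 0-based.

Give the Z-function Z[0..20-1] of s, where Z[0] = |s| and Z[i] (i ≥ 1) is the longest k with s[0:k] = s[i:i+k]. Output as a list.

[20, 0, 0, 0, 0, 1, 3, 0, 0, 0, 0, 0, 3, 0, 0, 0, 3, 0, 0, 0]

Z[0]=20
i=1: outside box; Z[1]=0
i=2: outside box; Z[2]=0
i=3: outside box; Z[3]=0
i=4: outside box; Z[4]=0
i=5: outside box; Z[5]=1 extend→box=[5,6)
i=6: outside box; Z[6]=3 extend→box=[6,9)
i=7: min(r-i=2, Z[1]=0)=0; Z[7]=0
i=8: min(r-i=1, Z[2]=0)=0; Z[8]=0
i=9: outside box; Z[9]=0
i=10: outside box; Z[10]=0
i=11: outside box; Z[11]=0
i=12: outside box; Z[12]=3 extend→box=[12,15)
i=13: min(r-i=2, Z[1]=0)=0; Z[13]=0
i=14: min(r-i=1, Z[2]=0)=0; Z[14]=0
i=15: outside box; Z[15]=0
i=16: outside box; Z[16]=3 extend→box=[16,19)
i=17: min(r-i=2, Z[1]=0)=0; Z[17]=0
i=18: min(r-i=1, Z[2]=0)=0; Z[18]=0
i=19: outside box; Z[19]=0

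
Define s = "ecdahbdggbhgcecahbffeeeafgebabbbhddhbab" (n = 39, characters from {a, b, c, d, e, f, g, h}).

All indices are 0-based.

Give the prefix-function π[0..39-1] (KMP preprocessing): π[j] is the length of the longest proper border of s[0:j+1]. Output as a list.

[0, 0, 0, 0, 0, 0, 0, 0, 0, 0, 0, 0, 0, 1, 2, 0, 0, 0, 0, 0, 1, 1, 1, 0, 0, 0, 1, 0, 0, 0, 0, 0, 0, 0, 0, 0, 0, 0, 0]

π[0] = 0
j=1 s[j]='c': π[1]=0 (border '')
j=2 s[j]='d': π[2]=0 (border '')
j=3 s[j]='a': π[3]=0 (border '')
j=4 s[j]='h': π[4]=0 (border '')
j=5 s[j]='b': π[5]=0 (border '')
j=6 s[j]='d': π[6]=0 (border '')
j=7 s[j]='g': π[7]=0 (border '')
j=8 s[j]='g': π[8]=0 (border '')
j=9 s[j]='b': π[9]=0 (border '')
j=10 s[j]='h': π[10]=0 (border '')
j=11 s[j]='g': π[11]=0 (border '')
j=12 s[j]='c': π[12]=0 (border '')
j=13 s[j]='e': π[13]=1 (border 'e')
j=14 s[j]='c': π[14]=2 (border 'ec')
j=15 s[j]='a': k: 2→0; π[15]=0 (border '')
j=16 s[j]='h': π[16]=0 (border '')
j=17 s[j]='b': π[17]=0 (border '')
j=18 s[j]='f': π[18]=0 (border '')
j=19 s[j]='f': π[19]=0 (border '')
j=20 s[j]='e': π[20]=1 (border 'e')
j=21 s[j]='e': k: 1→0; π[21]=1 (border 'e')
j=22 s[j]='e': k: 1→0; π[22]=1 (border 'e')
j=23 s[j]='a': k: 1→0; π[23]=0 (border '')
j=24 s[j]='f': π[24]=0 (border '')
j=25 s[j]='g': π[25]=0 (border '')
j=26 s[j]='e': π[26]=1 (border 'e')
j=27 s[j]='b': k: 1→0; π[27]=0 (border '')
j=28 s[j]='a': π[28]=0 (border '')
j=29 s[j]='b': π[29]=0 (border '')
j=30 s[j]='b': π[30]=0 (border '')
j=31 s[j]='b': π[31]=0 (border '')
j=32 s[j]='h': π[32]=0 (border '')
j=33 s[j]='d': π[33]=0 (border '')
j=34 s[j]='d': π[34]=0 (border '')
j=35 s[j]='h': π[35]=0 (border '')
j=36 s[j]='b': π[36]=0 (border '')
j=37 s[j]='a': π[37]=0 (border '')
j=38 s[j]='b': π[38]=0 (border '')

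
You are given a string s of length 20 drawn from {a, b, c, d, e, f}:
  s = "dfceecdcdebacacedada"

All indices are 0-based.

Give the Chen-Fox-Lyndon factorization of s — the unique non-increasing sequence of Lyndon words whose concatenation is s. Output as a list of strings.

emit factor 1: 'df' (i=0, period=2)
emit factor 2: 'cee' (i=2, period=3)
emit factor 3: 'cdcde' (i=5, period=5)
emit factor 4: 'b' (i=10, period=1)
emit factor 5: 'acacedad' (i=11, period=8)
emit factor 6: 'a' (i=19, period=1)

["df", "cee", "cdcde", "b", "acacedad", "a"]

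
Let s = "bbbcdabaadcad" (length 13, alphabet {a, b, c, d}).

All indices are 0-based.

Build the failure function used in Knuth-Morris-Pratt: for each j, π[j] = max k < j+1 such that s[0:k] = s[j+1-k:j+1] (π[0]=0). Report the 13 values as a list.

[0, 1, 2, 0, 0, 0, 1, 0, 0, 0, 0, 0, 0]

π[0] = 0
j=1 s[j]='b': π[1]=1 (border 'b')
j=2 s[j]='b': π[2]=2 (border 'bb')
j=3 s[j]='c': k: 2→1→0; π[3]=0 (border '')
j=4 s[j]='d': π[4]=0 (border '')
j=5 s[j]='a': π[5]=0 (border '')
j=6 s[j]='b': π[6]=1 (border 'b')
j=7 s[j]='a': k: 1→0; π[7]=0 (border '')
j=8 s[j]='a': π[8]=0 (border '')
j=9 s[j]='d': π[9]=0 (border '')
j=10 s[j]='c': π[10]=0 (border '')
j=11 s[j]='a': π[11]=0 (border '')
j=12 s[j]='d': π[12]=0 (border '')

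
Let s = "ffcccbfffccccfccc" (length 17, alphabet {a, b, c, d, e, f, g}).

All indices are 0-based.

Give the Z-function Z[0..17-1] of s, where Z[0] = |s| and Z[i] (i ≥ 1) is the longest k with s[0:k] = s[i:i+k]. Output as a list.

Z[0]=17
i=1: outside box; Z[1]=1 grow→box=[1,2)
i=2: outside box; Z[2]=0
i=3: outside box; Z[3]=0
i=4: outside box; Z[4]=0
i=5: outside box; Z[5]=0
i=6: outside box; Z[6]=2 grow→box=[6,8)
i=7: min(r-i=1, Z[1]=1)=1; Z[7]=5 grow→box=[7,12)
i=8: min(r-i=4, Z[1]=1)=1; Z[8]=1
i=9: min(r-i=3, Z[2]=0)=0; Z[9]=0
i=10: min(r-i=2, Z[3]=0)=0; Z[10]=0
i=11: min(r-i=1, Z[4]=0)=0; Z[11]=0
i=12: outside box; Z[12]=0
i=13: outside box; Z[13]=1 grow→box=[13,14)
i=14: outside box; Z[14]=0
i=15: outside box; Z[15]=0
i=16: outside box; Z[16]=0

[17, 1, 0, 0, 0, 0, 2, 5, 1, 0, 0, 0, 0, 1, 0, 0, 0]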